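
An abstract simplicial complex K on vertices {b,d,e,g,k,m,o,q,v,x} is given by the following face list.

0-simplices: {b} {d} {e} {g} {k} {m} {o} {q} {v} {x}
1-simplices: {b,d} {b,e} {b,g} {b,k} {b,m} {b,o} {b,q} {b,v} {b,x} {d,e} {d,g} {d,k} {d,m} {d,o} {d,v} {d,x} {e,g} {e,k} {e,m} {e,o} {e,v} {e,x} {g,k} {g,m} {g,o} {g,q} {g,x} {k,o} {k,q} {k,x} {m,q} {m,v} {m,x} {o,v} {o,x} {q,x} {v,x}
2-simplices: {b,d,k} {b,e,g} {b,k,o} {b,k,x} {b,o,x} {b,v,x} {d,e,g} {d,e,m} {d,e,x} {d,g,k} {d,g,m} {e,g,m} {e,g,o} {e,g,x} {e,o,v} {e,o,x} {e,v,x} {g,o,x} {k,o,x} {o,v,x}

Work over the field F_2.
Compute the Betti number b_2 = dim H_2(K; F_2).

b_2=4

n_0=10 n_1=37 n_2=20  [Z2]
∂1: piv[bd,be,bg,bk,bm,bo,bq,bv,bx] rk=9  ker:de,dg,dk,dm,do,dv,dx,eg,ek,em,eo,ev,ex,gk,gm,go,gq,gx,ko,kq,kx,mq,mv,mx,ov,ox,qx,vx
∂2: piv[bdk,beg,bko,bkx,box,bvx,deg,dem,dex,dgk,dgm,ego,egx,eov,eox,evx] rk=16  ker:egm,gox,kox,ovx
b_2=(20−16)−0=4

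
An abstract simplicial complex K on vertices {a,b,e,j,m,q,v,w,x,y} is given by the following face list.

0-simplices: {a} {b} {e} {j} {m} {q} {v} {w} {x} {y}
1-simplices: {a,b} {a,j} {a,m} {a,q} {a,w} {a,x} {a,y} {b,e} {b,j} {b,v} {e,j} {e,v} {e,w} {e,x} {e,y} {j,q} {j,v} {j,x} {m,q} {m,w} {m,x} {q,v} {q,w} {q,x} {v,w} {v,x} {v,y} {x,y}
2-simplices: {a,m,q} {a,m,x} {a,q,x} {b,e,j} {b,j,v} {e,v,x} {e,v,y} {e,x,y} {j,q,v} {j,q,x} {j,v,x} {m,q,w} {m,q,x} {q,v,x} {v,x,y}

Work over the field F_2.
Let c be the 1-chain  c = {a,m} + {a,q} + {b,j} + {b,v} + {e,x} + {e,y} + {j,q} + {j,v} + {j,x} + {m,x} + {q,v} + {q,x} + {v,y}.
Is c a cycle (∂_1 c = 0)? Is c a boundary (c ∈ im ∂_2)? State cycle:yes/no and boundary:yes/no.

n_0=10 n_1=28 n_2=15  [Z2]
∂1: piv[ab,aj,am,aq,aw,ax,ay,be,bv] rk=9  ker:bj,ej,ev,ew,ex,ey,jq,jv,jx,mq,mw,mx,qv,qw,qx,vw,vx,vy,xy
∂2: piv[amq,amx,aqx,bej,bjv,evx,evy,exy,jqv,jqx,jvx,mqw] rk=12  ker:mqx,qvx,vxy
∂1c = 0
c vs im∂2: reduces to 0 ⇒ boundary

cycle:yes boundary:yes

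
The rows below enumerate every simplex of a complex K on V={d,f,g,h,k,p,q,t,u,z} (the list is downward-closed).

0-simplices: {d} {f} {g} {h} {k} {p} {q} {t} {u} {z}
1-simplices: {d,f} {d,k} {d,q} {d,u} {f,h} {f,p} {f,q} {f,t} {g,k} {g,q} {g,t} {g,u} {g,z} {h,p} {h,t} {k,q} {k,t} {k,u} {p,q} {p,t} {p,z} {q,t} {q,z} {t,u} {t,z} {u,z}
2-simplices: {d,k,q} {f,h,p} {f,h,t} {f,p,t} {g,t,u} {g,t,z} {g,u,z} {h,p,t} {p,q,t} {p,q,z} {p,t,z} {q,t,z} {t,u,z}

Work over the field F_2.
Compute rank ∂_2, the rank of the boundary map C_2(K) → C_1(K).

rank∂_2=10

n_0=10 n_1=26 n_2=13  [Z2]
∂1: piv[df,dk,dq,du,fh,fp,ft,gk,gz] rk=9  ker:fq,gq,gt,gu,hp,ht,kq,kt,ku,pq,pt,pz,qt,qz,tu,tz,uz
∂2: piv[dkq,fhp,fht,fpt,gtu,gtz,guz,pqt,pqz,ptz] rk=10  ker:hpt,qtz,tuz
rk∂_2=10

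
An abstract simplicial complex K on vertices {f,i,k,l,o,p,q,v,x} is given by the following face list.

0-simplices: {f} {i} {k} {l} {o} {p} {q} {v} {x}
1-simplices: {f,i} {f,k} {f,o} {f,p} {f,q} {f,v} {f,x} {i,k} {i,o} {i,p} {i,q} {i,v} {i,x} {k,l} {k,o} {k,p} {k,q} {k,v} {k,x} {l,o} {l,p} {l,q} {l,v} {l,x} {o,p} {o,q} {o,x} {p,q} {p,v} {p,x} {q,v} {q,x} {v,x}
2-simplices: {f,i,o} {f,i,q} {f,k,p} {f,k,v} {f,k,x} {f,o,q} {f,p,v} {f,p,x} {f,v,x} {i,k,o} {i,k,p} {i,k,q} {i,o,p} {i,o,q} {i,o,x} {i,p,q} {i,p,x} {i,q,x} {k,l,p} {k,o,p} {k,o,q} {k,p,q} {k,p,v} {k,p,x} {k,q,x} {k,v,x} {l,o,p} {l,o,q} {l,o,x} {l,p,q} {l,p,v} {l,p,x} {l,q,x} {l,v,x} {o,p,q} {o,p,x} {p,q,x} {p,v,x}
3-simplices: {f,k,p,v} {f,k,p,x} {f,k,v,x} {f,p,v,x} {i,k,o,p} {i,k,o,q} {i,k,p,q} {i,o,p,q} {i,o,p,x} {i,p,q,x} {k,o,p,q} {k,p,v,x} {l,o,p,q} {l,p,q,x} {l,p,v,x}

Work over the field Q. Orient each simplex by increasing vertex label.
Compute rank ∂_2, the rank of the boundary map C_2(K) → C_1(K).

rank∂_2=22

n_0=9 n_1=33 n_2=38 n_3=15  [Q]
∂1: piv[fi,fk,fo,fp,fq,fv,fx,kl] rk=8  ker:ik,io,ip,iq,iv,ix,ko,kp,kq,kv,kx,lo,lp,lq,lv,lx,op,oq,ox,pq,pv,px,qv,qx,vx
∂2: piv[fio,fiq,fkp,fkv,fkx,foq,fpv,fpx,fvx,iko,ikp,ikq,iop,iox,ipq,ipx,iqx,klp,lop,loq,lox,lpv] rk=22  ker:ioq,kop,koq,kpq,kpv,kpx,kqx,kvx,lpq,lpx,lqx,lvx,opq,opx,pqx,pvx
∂3: piv[fkpv,fkpx,fkvx,fpvx,ikop,ikoq,ikpq,iopq,iopx,ipqx,lopq,lpqx,lpvx] rk=13  ker:kopq,kpvx
rk∂_2=22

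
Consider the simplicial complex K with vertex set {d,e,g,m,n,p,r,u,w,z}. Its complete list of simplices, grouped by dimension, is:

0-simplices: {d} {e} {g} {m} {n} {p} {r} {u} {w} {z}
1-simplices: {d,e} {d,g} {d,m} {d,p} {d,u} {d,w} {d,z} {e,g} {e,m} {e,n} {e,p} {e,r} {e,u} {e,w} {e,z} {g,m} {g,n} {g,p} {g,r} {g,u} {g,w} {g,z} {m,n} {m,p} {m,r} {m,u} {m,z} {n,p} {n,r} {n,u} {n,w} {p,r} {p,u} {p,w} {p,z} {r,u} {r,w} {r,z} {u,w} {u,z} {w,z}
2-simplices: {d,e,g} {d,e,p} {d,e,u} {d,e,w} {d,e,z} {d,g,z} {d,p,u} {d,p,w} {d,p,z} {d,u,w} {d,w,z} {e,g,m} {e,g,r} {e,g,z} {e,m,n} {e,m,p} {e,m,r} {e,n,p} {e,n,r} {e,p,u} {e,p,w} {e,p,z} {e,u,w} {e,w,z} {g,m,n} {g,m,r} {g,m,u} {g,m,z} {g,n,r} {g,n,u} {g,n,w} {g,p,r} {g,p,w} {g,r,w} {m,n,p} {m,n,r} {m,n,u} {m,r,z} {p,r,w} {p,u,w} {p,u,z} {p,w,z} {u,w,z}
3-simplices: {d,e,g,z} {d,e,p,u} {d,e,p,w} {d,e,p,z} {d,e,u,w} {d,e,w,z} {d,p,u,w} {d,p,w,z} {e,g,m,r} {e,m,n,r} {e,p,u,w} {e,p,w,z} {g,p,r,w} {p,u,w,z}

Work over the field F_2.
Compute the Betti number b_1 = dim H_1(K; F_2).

n_0=10 n_1=41 n_2=43 n_3=14  [Z2]
∂1: piv[de,dg,dm,dp,du,dw,dz,en,er] rk=9  ker:eg,em,ep,eu,ew,ez,gm,gn,gp,gr,gu,gw,gz,mn,mp,mr,mu,mz,np,nr,nu,nw,pr,pu,pw,pz,ru,rw,rz,uw,uz,wz
∂2: piv[deg,dep,deu,dew,dez,dgz,dpu,dpw,dpz,duw,dwz,egm,egr,emn,emp,emr,enp,enr,gmn,gmu,gmz,gnu,gnw,gpr,gpw,grw,mrz,puz] rk=28  ker:egz,epu,epw,epz,euw,ewz,gmr,gnr,mnp,mnr,mnu,prw,puw,pwz,uwz
∂3: piv[degz,depu,depw,depz,deuw,dewz,dpuw,dpwz,egmr,emnr,gprw,puwz] rk=12  ker:epuw,epwz
b_1=(41−9)−28=4

b_1=4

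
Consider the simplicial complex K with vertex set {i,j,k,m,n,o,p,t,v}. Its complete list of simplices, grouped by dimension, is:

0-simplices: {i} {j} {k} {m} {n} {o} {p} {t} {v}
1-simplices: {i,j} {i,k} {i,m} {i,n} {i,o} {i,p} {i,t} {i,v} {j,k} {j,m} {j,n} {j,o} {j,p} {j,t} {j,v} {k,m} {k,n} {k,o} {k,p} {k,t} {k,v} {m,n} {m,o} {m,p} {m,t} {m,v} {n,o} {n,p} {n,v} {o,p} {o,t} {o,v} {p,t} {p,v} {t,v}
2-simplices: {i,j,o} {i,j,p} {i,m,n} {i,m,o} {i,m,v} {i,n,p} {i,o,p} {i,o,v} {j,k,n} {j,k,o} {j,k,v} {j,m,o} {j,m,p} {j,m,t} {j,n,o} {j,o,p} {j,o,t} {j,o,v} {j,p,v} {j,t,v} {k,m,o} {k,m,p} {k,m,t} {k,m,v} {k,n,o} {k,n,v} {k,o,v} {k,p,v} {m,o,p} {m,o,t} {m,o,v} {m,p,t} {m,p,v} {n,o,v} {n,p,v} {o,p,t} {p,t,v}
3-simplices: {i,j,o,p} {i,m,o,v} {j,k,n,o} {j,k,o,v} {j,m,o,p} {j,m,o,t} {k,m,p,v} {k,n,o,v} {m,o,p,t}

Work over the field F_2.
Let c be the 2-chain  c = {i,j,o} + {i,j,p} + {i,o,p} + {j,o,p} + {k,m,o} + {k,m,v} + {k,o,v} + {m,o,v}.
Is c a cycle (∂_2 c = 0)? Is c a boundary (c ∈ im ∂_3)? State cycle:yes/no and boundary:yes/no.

cycle:yes boundary:no

n_0=9 n_1=35 n_2=37 n_3=9  [Z2]
∂1: piv[ij,ik,im,in,io,ip,it,iv] rk=8  ker:jk,jm,jn,jo,jp,jt,jv,km,kn,ko,kp,kt,kv,mn,mo,mp,mt,mv,no,np,nv,op,ot,ov,pt,pv,tv
∂2: piv[ijo,ijp,imn,imo,imv,inp,iop,iov,jkn,jko,jkv,jmo,jmp,jmt,jno,jot,jov,jpv,jtv,kmo,kmp,kmt,knv,mpt,npv] rk=25  ker:jop,kmv,kno,kov,kpv,mop,mot,mov,mpv,nov,opt,ptv
∂3: piv[ijop,imov,jkno,jkov,jmop,jmot,kmpv,knov,mopt] rk=9
∂2c = 0
c vs im∂3: residual ≠ 0 ⇒ not boundary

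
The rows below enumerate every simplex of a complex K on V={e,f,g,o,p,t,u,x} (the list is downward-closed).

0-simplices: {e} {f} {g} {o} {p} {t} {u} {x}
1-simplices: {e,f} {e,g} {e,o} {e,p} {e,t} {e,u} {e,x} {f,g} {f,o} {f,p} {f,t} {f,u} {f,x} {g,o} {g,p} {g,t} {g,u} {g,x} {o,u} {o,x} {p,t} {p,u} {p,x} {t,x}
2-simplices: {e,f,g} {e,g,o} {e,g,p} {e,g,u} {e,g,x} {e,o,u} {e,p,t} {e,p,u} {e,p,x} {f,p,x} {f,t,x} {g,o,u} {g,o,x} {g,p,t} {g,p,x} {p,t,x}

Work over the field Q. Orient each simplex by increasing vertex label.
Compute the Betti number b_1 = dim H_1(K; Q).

n_0=8 n_1=24 n_2=16  [Q]
∂1: piv[ef,eg,eo,ep,et,eu,ex] rk=7  ker:fg,fo,fp,ft,fu,fx,go,gp,gt,gu,gx,ou,ox,pt,pu,px,tx
∂2: piv[efg,ego,egp,egu,egx,eou,ept,epu,epx,fpx,ftx,gox,gpt,ptx] rk=14  ker:gou,gpx
b_1=(24−7)−14=3

b_1=3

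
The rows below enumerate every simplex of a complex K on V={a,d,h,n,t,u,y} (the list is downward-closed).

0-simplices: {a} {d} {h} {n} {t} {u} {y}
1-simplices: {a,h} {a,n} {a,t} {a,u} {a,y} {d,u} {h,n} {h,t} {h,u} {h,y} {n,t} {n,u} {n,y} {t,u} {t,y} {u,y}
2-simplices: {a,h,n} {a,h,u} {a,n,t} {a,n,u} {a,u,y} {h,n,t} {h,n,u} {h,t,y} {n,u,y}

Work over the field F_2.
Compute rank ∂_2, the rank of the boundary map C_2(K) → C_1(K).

rank∂_2=8

n_0=7 n_1=16 n_2=9  [Z2]
∂1: piv[ah,an,at,au,ay,du] rk=6  ker:hn,ht,hu,hy,nt,nu,ny,tu,ty,uy
∂2: piv[ahn,ahu,ant,anu,auy,hnt,hty,nuy] rk=8  ker:hnu
rk∂_2=8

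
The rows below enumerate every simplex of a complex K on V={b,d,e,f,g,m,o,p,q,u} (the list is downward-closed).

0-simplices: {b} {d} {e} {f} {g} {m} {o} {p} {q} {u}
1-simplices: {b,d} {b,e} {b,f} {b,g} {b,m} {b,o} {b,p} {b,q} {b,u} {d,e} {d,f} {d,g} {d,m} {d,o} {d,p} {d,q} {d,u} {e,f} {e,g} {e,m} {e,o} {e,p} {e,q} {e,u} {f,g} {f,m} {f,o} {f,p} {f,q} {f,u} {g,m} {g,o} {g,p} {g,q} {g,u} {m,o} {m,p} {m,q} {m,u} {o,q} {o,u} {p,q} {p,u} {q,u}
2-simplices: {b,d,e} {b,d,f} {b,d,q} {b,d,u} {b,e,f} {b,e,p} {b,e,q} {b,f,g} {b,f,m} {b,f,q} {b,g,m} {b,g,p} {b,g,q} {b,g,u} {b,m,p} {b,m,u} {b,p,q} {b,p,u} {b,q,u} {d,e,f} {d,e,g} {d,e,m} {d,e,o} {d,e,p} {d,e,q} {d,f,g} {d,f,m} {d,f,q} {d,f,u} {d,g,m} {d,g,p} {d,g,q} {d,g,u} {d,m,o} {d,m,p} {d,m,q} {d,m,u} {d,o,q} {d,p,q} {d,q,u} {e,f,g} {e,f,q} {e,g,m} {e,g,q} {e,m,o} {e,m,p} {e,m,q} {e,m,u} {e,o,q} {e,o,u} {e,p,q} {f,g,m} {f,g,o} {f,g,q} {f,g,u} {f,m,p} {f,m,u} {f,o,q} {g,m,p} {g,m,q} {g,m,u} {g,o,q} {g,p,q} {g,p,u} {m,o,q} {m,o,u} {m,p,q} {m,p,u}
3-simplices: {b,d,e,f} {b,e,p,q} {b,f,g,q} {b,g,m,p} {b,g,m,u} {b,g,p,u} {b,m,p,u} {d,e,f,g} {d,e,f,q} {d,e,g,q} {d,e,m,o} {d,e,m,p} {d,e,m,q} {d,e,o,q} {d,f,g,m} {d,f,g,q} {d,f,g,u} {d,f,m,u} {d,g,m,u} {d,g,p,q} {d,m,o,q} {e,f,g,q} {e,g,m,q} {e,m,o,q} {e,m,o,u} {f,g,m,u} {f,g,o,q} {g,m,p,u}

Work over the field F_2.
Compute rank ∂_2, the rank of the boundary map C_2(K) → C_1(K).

n_0=10 n_1=44 n_2=68 n_3=28  [Z2]
∂1: piv[bd,be,bf,bg,bm,bo,bp,bq,bu] rk=9  ker:de,df,dg,dm,do,dp,dq,du,ef,eg,em,eo,ep,eq,eu,fg,fm,fo,fp,fq,fu,gm,go,gp,gq,gu,mo,mp,mq,mu,oq,ou,pq,pu,qu
∂2: piv[bde,bdf,bdq,bdu,bef,bep,beq,bfg,bfm,bfq,bgm,bgp,bgq,bgu,bmp,bmu,bpq,bpu,bqu,deg,dem,deo,dep,dfg,dfm,dfu,dmo,dmq,doq,emu,eou,fgo,fmp,foq] rk=34  ker:def,deq,dfq,dgm,dgp,dgq,dgu,dmp,dmu,dpq,dqu,efg,efq,egm,egq,emo,emp,emq,eoq,epq,fgm,fgq,fgu,fmu,gmp,gmq,gmu,goq,gpq,gpu,moq,mou,mpq,mpu
∂3: piv[bdef,bepq,bfgq,bgmp,bgmu,bgpu,bmpu,defg,defq,degq,demo,demp,demq,deoq,dfgm,dfgq,dfgu,dfmu,dgmu,dgpq,dmoq,egmq,emou,fgoq] rk=24  ker:efgq,emoq,fgmu,gmpu
rk∂_2=34

rank∂_2=34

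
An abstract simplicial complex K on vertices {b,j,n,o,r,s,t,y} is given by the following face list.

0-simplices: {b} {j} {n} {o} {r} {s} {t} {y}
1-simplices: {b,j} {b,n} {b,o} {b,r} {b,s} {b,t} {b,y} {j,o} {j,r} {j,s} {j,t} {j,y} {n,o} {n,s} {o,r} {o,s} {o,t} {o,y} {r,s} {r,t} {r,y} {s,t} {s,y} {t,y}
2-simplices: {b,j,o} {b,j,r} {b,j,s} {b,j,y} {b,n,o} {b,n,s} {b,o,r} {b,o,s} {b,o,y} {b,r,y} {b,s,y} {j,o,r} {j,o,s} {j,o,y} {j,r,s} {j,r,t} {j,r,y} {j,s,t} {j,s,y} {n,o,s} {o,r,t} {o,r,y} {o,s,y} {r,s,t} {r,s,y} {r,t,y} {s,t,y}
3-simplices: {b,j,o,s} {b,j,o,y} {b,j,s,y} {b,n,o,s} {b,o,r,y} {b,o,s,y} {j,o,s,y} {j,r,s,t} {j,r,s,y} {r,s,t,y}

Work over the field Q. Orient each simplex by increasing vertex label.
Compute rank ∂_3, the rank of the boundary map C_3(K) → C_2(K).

n_0=8 n_1=24 n_2=27 n_3=10  [Q]
∂1: piv[bj,bn,bo,br,bs,bt,by] rk=7  ker:jo,jr,js,jt,jy,no,ns,or,os,ot,oy,rs,rt,ry,st,sy,ty
∂2: piv[bjo,bjr,bjs,bjy,bno,bns,bor,bos,boy,bry,bsy,jrs,jrt,jst,ort,rty] rk=16  ker:jor,jos,joy,jry,jsy,nos,ory,osy,rst,rsy,sty
∂3: piv[bjos,bjoy,bjsy,bnos,bory,bosy,jrst,jrsy,rsty] rk=9  ker:josy
rk∂_3=9

rank∂_3=9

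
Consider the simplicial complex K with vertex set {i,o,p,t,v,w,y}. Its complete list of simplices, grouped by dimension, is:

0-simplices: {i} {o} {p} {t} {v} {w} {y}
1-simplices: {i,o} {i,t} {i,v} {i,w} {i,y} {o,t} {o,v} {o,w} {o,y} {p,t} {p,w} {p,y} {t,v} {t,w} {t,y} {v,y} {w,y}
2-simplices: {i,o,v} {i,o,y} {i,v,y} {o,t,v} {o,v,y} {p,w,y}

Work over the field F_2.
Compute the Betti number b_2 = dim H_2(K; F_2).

n_0=7 n_1=17 n_2=6  [Z2]
∂1: piv[io,it,iv,iw,iy,pt] rk=6  ker:ot,ov,ow,oy,pw,py,tv,tw,ty,vy,wy
∂2: piv[iov,ioy,ivy,otv,pwy] rk=5  ker:ovy
b_2=(6−5)−0=1

b_2=1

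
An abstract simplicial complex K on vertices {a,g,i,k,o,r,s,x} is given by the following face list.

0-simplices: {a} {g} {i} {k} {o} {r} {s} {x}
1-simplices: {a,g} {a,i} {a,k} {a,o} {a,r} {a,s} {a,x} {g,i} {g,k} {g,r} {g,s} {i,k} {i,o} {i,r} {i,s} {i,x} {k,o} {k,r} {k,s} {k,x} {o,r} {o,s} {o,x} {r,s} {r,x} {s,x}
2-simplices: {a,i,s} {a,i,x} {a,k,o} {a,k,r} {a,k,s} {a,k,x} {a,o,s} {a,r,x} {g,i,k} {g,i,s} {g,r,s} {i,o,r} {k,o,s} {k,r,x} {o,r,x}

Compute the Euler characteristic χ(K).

n_0=8 n_1=26 n_2=15
χ=+8−26+15=-3

χ(K)=-3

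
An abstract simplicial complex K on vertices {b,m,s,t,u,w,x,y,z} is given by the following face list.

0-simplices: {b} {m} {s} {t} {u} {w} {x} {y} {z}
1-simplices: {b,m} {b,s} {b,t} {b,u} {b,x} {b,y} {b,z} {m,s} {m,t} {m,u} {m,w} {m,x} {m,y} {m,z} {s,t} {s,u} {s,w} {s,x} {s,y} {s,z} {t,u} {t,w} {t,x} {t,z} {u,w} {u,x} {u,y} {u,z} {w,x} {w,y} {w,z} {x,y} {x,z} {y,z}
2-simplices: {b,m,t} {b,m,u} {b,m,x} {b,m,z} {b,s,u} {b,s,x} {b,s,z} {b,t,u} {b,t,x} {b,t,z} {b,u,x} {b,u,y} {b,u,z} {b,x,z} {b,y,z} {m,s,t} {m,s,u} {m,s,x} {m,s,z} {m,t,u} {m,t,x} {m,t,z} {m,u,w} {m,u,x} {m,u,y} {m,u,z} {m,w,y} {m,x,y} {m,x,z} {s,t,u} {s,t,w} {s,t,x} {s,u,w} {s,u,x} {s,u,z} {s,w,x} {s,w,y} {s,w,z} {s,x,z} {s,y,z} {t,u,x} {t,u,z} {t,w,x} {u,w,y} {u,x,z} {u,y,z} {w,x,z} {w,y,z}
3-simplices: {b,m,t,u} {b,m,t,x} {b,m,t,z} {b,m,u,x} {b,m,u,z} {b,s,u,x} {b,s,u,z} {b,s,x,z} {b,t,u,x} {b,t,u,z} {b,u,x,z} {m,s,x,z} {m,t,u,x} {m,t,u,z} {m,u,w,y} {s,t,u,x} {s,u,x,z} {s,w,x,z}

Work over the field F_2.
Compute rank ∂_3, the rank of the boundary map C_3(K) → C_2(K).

n_0=9 n_1=34 n_2=48 n_3=18  [Z2]
∂1: piv[bm,bs,bt,bu,bx,by,bz,mw] rk=8  ker:ms,mt,mu,mx,my,mz,st,su,sw,sx,sy,sz,tu,tw,tx,tz,uw,ux,uy,uz,wx,wy,wz,xy,xz,yz
∂2: piv[bmt,bmu,bmx,bmz,bsu,bsx,bsz,btu,btx,btz,bux,buy,buz,bxz,byz,mst,msu,muw,muy,mwy,mxy,stw,suw,swx,swy,swz] rk=26  ker:msx,msz,mtu,mtx,mtz,mux,muz,mxz,stu,stx,sux,suz,sxz,syz,tux,tuz,twx,uwy,uxz,uyz,wxz,wyz
∂3: piv[bmtu,bmtx,bmtz,bmux,bmuz,bsux,bsuz,bsxz,btux,btuz,buxz,msxz,muwy,stux,swxz] rk=15  ker:mtux,mtuz,suxz
rk∂_3=15

rank∂_3=15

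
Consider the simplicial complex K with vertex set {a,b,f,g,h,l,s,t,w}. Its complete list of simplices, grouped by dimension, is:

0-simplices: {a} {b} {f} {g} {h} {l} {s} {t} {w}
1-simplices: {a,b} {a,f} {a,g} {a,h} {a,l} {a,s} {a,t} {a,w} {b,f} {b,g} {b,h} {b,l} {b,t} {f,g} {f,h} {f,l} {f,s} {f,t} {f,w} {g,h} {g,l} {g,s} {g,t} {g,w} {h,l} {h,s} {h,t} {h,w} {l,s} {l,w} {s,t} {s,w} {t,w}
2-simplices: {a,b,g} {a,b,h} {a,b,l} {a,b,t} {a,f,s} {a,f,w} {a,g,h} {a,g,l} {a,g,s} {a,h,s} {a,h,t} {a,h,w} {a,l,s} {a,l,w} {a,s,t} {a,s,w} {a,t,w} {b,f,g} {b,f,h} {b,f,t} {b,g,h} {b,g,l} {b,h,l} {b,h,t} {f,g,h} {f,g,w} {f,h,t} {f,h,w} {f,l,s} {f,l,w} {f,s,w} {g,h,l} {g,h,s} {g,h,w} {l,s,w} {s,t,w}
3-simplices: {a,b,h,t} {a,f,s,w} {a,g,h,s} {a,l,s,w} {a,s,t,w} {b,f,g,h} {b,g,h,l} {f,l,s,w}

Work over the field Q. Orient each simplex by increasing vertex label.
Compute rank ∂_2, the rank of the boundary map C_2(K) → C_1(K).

n_0=9 n_1=33 n_2=36 n_3=8  [Q]
∂1: piv[ab,af,ag,ah,al,as,at,aw] rk=8  ker:bf,bg,bh,bl,bt,fg,fh,fl,fs,ft,fw,gh,gl,gs,gt,gw,hl,hs,ht,hw,ls,lw,st,sw,tw
∂2: piv[abg,abh,abl,abt,afs,afw,agh,agl,ags,ahs,aht,ahw,als,alw,ast,asw,atw,bfg,bfh,bft,bhl,fgw,fhw,fls] rk=24  ker:bgh,bgl,bht,fgh,fht,flw,fsw,ghl,ghs,ghw,lsw,stw
∂3: piv[abht,afsw,aghs,alsw,astw,bfgh,bghl,flsw] rk=8
rk∂_2=24

rank∂_2=24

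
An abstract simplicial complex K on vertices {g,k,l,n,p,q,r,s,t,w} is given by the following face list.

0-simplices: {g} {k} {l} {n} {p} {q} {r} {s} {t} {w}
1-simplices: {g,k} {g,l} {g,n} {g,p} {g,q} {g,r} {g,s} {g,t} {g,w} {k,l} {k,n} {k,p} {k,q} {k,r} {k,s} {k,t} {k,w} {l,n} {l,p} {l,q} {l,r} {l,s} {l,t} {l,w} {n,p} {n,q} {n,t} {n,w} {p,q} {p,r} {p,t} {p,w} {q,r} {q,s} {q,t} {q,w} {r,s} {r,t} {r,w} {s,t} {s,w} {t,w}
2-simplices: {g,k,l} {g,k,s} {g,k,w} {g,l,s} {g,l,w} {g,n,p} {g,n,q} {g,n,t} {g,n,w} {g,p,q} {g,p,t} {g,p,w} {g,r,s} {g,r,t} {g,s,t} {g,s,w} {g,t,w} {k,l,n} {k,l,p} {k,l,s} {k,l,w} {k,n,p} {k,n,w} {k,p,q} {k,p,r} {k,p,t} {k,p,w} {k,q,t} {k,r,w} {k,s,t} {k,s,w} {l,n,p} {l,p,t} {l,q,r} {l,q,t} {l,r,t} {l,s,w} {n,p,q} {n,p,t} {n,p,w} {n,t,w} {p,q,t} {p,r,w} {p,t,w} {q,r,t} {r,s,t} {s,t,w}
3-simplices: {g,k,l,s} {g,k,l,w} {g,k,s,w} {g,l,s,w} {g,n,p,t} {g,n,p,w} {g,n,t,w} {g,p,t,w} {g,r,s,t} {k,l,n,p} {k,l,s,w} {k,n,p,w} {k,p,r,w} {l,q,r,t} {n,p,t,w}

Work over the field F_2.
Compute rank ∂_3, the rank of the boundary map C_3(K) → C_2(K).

rank∂_3=13

n_0=10 n_1=42 n_2=47 n_3=15  [Z2]
∂1: piv[gk,gl,gn,gp,gq,gr,gs,gt,gw] rk=9  ker:kl,kn,kp,kq,kr,ks,kt,kw,ln,lp,lq,lr,ls,lt,lw,np,nq,nt,nw,pq,pr,pt,pw,qr,qs,qt,qw,rs,rt,rw,st,sw,tw
∂2: piv[gkl,gks,gkw,gls,glw,gnp,gnq,gnt,gnw,gpq,gpt,gpw,grs,grt,gst,gsw,gtw,kln,klp,knp,knw,kpq,kpr,kpt,kqt,krw,lpt,lqr,lqt,lrt] rk=30  ker:kls,klw,kpw,kst,ksw,lnp,lsw,npq,npt,npw,ntw,pqt,prw,ptw,qrt,rst,stw
∂3: piv[gkls,gklw,gksw,glsw,gnpt,gnpw,gntw,gptw,grst,klnp,knpw,kprw,lqrt] rk=13  ker:klsw,nptw
rk∂_3=13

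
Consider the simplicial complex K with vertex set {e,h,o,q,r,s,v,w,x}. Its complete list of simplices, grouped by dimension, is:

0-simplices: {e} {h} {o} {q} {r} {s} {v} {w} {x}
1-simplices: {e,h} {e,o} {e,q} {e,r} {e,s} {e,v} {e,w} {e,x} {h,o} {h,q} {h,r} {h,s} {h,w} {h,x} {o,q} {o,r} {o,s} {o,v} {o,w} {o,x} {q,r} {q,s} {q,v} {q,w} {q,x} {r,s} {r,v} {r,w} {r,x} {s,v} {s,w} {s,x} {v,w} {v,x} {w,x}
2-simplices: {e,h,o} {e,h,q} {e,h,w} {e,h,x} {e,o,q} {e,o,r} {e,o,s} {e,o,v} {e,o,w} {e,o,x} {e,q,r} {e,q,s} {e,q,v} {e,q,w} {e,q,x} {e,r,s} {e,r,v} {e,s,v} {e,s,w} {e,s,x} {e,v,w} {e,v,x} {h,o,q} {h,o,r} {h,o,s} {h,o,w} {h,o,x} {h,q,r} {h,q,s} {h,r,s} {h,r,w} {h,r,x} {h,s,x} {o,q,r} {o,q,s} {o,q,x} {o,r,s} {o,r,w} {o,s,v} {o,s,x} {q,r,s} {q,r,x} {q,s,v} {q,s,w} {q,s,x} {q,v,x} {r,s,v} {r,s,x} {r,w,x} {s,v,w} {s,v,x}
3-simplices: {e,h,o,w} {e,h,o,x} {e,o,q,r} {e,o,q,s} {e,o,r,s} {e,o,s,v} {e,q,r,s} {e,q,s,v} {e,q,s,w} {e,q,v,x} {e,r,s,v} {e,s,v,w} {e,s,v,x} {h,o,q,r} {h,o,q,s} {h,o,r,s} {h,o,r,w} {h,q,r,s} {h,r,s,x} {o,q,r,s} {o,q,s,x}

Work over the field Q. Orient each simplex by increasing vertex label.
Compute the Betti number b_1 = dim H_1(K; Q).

b_1=0

n_0=9 n_1=35 n_2=51 n_3=21  [Q]
∂1: piv[eh,eo,eq,er,es,ev,ew,ex] rk=8  ker:ho,hq,hr,hs,hw,hx,oq,or,os,ov,ow,ox,qr,qs,qv,qw,qx,rs,rv,rw,rx,sv,sw,sx,vw,vx,wx
∂2: piv[eho,ehq,ehw,ehx,eoq,eor,eos,eov,eow,eox,eqr,eqs,eqv,eqw,eqx,ers,erv,esv,esw,esx,evw,evx,hor,hos,hrw,hrx,rwx] rk=27  ker:hoq,how,hox,hqr,hqs,hrs,hsx,oqr,oqs,oqx,ors,orw,osv,osx,qrs,qrx,qsv,qsw,qsx,qvx,rsv,rsx,svw,svx
∂3: piv[ehow,ehox,eoqr,eoqs,eors,eosv,eqrs,eqsv,eqsw,eqvx,ersv,esvw,esvx,hoqr,hoqs,hors,horw,hrsx,oqsx] rk=19  ker:hqrs,oqrs
b_1=(35−8)−27=0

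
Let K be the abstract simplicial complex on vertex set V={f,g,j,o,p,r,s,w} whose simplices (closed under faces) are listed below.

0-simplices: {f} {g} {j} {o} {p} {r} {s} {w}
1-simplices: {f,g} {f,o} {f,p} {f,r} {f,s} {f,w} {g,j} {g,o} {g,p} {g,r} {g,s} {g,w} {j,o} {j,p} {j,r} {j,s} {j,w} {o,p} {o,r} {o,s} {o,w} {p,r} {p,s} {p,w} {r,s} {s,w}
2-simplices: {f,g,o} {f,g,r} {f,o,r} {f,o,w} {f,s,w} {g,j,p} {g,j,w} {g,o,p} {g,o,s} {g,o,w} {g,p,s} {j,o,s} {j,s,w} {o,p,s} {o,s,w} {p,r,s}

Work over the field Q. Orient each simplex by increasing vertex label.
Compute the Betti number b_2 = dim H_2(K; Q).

n_0=8 n_1=26 n_2=16  [Q]
∂1: piv[fg,fo,fp,fr,fs,fw,gj] rk=7  ker:go,gp,gr,gs,gw,jo,jp,jr,js,jw,op,or,os,ow,pr,ps,pw,rs,sw
∂2: piv[fgo,fgr,for,fow,fsw,gjp,gjw,gop,gos,gow,gps,jos,jsw,osw,prs] rk=15  ker:ops
b_2=(16−15)−0=1

b_2=1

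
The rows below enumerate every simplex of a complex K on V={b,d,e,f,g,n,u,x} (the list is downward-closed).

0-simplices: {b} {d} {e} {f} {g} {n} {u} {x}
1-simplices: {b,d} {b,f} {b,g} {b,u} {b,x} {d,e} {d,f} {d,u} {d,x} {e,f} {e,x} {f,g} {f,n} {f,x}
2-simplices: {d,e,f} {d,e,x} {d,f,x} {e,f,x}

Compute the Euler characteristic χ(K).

χ(K)=-2

n_0=8 n_1=14 n_2=4
χ=+8−14+4=-2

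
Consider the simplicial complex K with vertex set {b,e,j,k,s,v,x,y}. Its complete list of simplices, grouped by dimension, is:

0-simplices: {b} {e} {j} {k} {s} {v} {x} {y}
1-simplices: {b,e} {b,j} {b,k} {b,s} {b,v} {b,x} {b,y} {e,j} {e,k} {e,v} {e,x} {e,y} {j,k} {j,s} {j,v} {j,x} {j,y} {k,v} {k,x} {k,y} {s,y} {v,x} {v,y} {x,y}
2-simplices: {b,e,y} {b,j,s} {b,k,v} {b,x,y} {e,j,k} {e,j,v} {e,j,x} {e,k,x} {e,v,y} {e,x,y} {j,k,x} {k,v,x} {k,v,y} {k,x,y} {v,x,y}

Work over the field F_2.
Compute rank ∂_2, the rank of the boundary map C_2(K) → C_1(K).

n_0=8 n_1=24 n_2=15  [Z2]
∂1: piv[be,bj,bk,bs,bv,bx,by] rk=7  ker:ej,ek,ev,ex,ey,jk,js,jv,jx,jy,kv,kx,ky,sy,vx,vy,xy
∂2: piv[bey,bjs,bkv,bxy,ejk,ejv,ejx,ekx,evy,exy,kvx,kvy,kxy] rk=13  ker:jkx,vxy
rk∂_2=13

rank∂_2=13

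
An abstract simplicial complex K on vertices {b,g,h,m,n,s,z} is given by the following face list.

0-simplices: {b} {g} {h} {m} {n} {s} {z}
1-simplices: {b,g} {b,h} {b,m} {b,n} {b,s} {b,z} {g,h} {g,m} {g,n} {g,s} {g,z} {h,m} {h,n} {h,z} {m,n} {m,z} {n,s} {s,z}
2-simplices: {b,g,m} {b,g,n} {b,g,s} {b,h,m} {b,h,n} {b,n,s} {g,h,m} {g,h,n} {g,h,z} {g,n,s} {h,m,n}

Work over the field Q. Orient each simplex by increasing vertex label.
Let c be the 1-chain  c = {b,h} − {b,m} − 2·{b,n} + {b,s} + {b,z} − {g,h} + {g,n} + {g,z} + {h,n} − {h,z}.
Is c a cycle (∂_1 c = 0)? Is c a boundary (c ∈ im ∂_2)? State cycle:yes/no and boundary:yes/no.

cycle:no boundary:no

n_0=7 n_1=18 n_2=11  [Q]
∂1: piv[bg,bh,bm,bn,bs,bz] rk=6  ker:gh,gm,gn,gs,gz,hm,hn,hz,mn,mz,ns,sz
∂2: piv[bgm,bgn,bgs,bhm,bhn,bns,ghm,ghz,hmn] rk=9  ker:ghn,gns
∂1c = −{g} − {m} + {s} + {z}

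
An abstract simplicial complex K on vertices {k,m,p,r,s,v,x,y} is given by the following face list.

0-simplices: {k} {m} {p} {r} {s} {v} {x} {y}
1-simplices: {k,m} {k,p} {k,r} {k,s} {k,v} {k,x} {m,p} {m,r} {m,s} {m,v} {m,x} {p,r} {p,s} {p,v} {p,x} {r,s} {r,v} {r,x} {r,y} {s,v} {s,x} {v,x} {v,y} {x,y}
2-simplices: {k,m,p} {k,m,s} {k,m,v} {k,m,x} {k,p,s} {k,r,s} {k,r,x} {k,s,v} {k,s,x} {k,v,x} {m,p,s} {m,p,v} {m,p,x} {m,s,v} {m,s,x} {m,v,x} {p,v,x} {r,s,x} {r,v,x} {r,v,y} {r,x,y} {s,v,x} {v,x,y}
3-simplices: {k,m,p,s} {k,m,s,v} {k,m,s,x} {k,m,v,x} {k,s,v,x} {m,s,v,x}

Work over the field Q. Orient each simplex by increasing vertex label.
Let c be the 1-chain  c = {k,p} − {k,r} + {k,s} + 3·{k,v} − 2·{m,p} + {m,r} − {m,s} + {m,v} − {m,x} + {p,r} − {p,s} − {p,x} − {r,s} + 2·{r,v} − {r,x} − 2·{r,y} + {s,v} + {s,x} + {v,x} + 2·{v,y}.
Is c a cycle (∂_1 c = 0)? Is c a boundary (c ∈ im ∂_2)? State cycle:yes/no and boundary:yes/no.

cycle:no boundary:no

n_0=8 n_1=24 n_2=23 n_3=6  [Q]
∂1: piv[km,kp,kr,ks,kv,kx,ry] rk=7  ker:mp,mr,ms,mv,mx,pr,ps,pv,px,rs,rv,rx,sv,sx,vx,vy,xy
∂2: piv[kmp,kms,kmv,kmx,kps,krs,krx,ksv,ksx,kvx,mpv,mpx,rvx,rvy,rxy] rk=15  ker:mps,msv,msx,mvx,pvx,rsx,svx,vxy
∂3: piv[kmps,kmsv,kmsx,kmvx,ksvx] rk=5  ker:msvx
∂1c = −4·{k} + 2·{m} + 3·{r} − 4·{s} + 4·{v} − {x}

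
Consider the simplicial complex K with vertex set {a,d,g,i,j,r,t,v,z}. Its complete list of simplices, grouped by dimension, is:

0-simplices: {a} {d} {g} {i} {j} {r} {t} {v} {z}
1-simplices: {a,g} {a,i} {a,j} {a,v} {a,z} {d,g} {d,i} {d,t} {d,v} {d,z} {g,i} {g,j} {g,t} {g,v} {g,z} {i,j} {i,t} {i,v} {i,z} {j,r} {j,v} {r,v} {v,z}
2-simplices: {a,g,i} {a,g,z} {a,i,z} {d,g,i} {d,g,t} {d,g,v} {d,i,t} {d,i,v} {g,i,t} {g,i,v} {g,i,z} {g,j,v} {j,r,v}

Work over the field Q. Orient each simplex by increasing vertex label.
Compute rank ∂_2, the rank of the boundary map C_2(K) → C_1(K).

n_0=9 n_1=23 n_2=13  [Q]
∂1: piv[ag,ai,aj,av,az,dg,dt,jr] rk=8  ker:di,dv,dz,gi,gj,gt,gv,gz,ij,it,iv,iz,jv,rv,vz
∂2: piv[agi,agz,aiz,dgi,dgt,dgv,dit,div,gjv,jrv] rk=10  ker:git,giv,giz
rk∂_2=10

rank∂_2=10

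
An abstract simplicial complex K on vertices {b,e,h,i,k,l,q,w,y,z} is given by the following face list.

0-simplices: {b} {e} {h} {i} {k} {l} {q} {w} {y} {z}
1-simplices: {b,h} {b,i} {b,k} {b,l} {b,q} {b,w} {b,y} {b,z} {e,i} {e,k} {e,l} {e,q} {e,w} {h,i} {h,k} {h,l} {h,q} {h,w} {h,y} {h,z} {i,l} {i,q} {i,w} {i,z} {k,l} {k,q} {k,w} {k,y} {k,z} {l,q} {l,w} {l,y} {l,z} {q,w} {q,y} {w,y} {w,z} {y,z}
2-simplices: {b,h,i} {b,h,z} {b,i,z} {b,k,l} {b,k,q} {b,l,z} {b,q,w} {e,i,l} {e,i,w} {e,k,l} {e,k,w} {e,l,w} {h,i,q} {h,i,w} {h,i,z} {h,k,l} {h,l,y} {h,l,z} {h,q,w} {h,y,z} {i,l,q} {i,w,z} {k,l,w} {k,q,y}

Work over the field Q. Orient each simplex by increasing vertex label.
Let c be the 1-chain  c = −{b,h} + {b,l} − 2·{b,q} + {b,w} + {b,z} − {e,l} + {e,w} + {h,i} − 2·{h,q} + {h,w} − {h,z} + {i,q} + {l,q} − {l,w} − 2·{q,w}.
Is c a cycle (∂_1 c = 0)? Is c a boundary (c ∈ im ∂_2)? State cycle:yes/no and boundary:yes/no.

n_0=10 n_1=38 n_2=24  [Q]
∂1: piv[bh,bi,bk,bl,bq,bw,by,bz,ei] rk=9  ker:ek,el,eq,ew,hi,hk,hl,hq,hw,hy,hz,il,iq,iw,iz,kl,kq,kw,ky,kz,lq,lw,ly,lz,qw,qy,wy,wz,yz
∂2: piv[bhi,bhz,biz,bkl,bkq,blz,bqw,eil,eiw,ekl,ekw,elw,hiq,hiw,hkl,hly,hlz,hqw,hyz,ilq,iwz,kqy] rk=22  ker:hiz,klw
∂1c = 0
c vs im∂2: residual ≠ 0 ⇒ not boundary

cycle:yes boundary:no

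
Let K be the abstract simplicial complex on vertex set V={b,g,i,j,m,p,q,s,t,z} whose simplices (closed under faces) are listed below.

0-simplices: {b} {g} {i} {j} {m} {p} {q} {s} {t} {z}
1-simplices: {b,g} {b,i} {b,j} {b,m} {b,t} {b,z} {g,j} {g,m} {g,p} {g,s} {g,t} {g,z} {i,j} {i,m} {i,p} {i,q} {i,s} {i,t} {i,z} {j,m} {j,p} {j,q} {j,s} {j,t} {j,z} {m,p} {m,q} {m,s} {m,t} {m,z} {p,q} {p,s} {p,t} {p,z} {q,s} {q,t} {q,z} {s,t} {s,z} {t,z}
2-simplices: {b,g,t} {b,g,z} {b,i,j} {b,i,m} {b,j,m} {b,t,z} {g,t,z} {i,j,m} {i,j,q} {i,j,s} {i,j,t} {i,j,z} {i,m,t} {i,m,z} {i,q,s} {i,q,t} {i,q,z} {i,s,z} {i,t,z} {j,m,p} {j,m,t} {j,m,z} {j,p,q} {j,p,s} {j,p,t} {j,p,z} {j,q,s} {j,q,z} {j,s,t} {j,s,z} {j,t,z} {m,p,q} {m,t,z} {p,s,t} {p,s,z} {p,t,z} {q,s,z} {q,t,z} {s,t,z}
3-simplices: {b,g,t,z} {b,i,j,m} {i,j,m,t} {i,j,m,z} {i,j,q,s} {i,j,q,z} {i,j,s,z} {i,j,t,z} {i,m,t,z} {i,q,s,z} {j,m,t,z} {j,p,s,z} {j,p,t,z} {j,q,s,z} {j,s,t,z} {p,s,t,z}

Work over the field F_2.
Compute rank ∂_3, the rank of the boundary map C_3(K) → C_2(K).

n_0=10 n_1=40 n_2=39 n_3=16  [Z2]
∂1: piv[bg,bi,bj,bm,bt,bz,gp,gs,iq] rk=9  ker:gj,gm,gt,gz,ij,im,ip,is,it,iz,jm,jp,jq,js,jt,jz,mp,mq,ms,mt,mz,pq,ps,pt,pz,qs,qt,qz,st,sz,tz
∂2: piv[bgt,bgz,bij,bim,bjm,btz,ijq,ijs,ijt,ijz,imt,imz,iqs,iqt,iqz,isz,itz,jmp,jpq,jps,jpt,jpz,jst,mpq] rk=24  ker:gtz,ijm,jmt,jmz,jqs,jqz,jsz,jtz,mtz,pst,psz,ptz,qsz,qtz,stz
∂3: piv[bgtz,bijm,ijmt,ijmz,ijqs,ijqz,ijsz,ijtz,imtz,iqsz,jpsz,jptz,jstz,pstz] rk=14  ker:jmtz,jqsz
rk∂_3=14

rank∂_3=14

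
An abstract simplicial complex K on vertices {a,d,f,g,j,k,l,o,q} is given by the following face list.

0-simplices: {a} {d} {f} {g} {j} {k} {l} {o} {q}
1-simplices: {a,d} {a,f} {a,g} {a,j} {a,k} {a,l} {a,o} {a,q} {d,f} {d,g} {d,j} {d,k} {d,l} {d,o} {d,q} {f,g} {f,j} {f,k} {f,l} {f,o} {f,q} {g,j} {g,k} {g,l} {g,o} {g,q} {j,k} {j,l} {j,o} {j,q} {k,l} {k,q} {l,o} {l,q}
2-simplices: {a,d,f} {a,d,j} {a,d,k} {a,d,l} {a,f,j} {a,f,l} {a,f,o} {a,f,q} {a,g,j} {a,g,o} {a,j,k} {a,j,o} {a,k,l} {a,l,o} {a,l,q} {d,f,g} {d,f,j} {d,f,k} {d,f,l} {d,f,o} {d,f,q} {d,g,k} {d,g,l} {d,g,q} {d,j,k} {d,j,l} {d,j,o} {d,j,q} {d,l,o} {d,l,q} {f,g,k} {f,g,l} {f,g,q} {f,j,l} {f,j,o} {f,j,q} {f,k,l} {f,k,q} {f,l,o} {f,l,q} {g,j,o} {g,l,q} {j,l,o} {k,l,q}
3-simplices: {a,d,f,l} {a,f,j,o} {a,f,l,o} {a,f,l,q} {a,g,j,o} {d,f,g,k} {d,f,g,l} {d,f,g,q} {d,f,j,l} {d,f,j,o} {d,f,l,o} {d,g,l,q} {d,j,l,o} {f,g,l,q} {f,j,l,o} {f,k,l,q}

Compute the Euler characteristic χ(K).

n_0=9 n_1=34 n_2=44 n_3=16
χ=+9−34+44−16=3

χ(K)=3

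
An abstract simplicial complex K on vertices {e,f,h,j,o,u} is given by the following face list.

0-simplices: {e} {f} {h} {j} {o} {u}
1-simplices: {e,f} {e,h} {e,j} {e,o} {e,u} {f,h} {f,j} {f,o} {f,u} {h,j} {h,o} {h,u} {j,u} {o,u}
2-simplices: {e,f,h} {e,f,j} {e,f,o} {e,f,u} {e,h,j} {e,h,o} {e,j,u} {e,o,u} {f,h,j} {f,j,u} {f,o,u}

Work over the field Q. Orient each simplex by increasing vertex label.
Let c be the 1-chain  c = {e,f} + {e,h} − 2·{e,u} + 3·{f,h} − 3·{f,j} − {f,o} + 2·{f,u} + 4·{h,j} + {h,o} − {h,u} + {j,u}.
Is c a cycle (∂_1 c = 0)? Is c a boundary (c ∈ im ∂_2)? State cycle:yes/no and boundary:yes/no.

cycle:yes boundary:no

n_0=6 n_1=14 n_2=11  [Q]
∂1: piv[ef,eh,ej,eo,eu] rk=5  ker:fh,fj,fo,fu,hj,ho,hu,ju,ou
∂2: piv[efh,efj,efo,efu,ehj,eho,eju,eou] rk=8  ker:fhj,fju,fou
∂1c = 0
c vs im∂2: residual ≠ 0 ⇒ not boundary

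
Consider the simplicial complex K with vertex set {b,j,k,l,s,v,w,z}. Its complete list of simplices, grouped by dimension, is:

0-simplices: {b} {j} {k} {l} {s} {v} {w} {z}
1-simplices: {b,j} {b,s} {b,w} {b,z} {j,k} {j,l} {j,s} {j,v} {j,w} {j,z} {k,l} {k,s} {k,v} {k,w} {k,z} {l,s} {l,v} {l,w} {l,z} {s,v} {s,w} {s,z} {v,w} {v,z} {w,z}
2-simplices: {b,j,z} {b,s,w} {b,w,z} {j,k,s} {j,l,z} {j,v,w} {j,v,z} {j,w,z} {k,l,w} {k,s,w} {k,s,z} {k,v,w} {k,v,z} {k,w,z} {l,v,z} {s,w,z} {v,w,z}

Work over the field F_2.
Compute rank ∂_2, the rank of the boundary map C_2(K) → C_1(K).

n_0=8 n_1=25 n_2=17  [Z2]
∂1: piv[bj,bs,bw,bz,jk,jl,jv] rk=7  ker:js,jw,jz,kl,ks,kv,kw,kz,ls,lv,lw,lz,sv,sw,sz,vw,vz,wz
∂2: piv[bjz,bsw,bwz,jks,jlz,jvw,jvz,jwz,klw,ksw,ksz,kvw,kvz,lvz] rk=14  ker:kwz,swz,vwz
rk∂_2=14

rank∂_2=14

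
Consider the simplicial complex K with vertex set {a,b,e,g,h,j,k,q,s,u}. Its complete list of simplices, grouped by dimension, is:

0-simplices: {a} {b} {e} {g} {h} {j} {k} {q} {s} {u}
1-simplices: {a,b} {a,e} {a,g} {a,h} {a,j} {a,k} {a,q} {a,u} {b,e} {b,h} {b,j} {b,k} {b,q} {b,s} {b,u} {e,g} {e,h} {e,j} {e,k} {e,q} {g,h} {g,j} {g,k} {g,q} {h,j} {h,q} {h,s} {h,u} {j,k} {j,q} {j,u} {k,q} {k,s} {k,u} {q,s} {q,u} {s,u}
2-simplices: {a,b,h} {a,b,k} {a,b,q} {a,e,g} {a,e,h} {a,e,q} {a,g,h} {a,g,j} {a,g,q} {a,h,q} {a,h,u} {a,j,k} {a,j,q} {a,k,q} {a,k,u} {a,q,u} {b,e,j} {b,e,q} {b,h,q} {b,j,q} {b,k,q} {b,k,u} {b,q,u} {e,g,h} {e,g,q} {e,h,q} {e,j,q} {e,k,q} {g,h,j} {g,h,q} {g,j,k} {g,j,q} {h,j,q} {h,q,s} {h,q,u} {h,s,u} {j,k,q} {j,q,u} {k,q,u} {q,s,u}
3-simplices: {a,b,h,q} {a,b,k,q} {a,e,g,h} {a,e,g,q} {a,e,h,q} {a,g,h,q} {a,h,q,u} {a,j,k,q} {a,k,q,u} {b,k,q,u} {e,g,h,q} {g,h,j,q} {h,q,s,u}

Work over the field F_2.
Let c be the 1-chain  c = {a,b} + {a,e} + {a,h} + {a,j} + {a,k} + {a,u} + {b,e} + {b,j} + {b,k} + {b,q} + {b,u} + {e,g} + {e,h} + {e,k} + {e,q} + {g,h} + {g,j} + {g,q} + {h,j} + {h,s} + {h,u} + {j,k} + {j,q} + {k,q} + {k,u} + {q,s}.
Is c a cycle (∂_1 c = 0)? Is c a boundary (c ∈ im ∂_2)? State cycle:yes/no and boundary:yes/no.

n_0=10 n_1=37 n_2=40 n_3=13  [Z2]
∂1: piv[ab,ae,ag,ah,aj,ak,aq,au,bs] rk=9  ker:be,bh,bj,bk,bq,bu,eg,eh,ej,ek,eq,gh,gj,gk,gq,hj,hq,hs,hu,jk,jq,ju,kq,ks,ku,qs,qu,su
∂2: piv[abh,abk,abq,aeg,aeh,aeq,agh,agj,agq,ahq,ahu,ajk,ajq,akq,aku,aqu,bej,beq,bjq,bku,ekq,ghj,gjk,hqs,hsu,jqu] rk=26  ker:bhq,bkq,bqu,egh,egq,ehq,ejq,ghq,gjq,hjq,hqu,jkq,kqu,qsu
∂3: piv[abhq,abkq,aegh,aegq,aehq,aghq,ahqu,ajkq,akqu,bkqu,ghjq,hqsu] rk=12  ker:eghq
∂1c = 0
c vs im∂2: reduces to 0 ⇒ boundary

cycle:yes boundary:yes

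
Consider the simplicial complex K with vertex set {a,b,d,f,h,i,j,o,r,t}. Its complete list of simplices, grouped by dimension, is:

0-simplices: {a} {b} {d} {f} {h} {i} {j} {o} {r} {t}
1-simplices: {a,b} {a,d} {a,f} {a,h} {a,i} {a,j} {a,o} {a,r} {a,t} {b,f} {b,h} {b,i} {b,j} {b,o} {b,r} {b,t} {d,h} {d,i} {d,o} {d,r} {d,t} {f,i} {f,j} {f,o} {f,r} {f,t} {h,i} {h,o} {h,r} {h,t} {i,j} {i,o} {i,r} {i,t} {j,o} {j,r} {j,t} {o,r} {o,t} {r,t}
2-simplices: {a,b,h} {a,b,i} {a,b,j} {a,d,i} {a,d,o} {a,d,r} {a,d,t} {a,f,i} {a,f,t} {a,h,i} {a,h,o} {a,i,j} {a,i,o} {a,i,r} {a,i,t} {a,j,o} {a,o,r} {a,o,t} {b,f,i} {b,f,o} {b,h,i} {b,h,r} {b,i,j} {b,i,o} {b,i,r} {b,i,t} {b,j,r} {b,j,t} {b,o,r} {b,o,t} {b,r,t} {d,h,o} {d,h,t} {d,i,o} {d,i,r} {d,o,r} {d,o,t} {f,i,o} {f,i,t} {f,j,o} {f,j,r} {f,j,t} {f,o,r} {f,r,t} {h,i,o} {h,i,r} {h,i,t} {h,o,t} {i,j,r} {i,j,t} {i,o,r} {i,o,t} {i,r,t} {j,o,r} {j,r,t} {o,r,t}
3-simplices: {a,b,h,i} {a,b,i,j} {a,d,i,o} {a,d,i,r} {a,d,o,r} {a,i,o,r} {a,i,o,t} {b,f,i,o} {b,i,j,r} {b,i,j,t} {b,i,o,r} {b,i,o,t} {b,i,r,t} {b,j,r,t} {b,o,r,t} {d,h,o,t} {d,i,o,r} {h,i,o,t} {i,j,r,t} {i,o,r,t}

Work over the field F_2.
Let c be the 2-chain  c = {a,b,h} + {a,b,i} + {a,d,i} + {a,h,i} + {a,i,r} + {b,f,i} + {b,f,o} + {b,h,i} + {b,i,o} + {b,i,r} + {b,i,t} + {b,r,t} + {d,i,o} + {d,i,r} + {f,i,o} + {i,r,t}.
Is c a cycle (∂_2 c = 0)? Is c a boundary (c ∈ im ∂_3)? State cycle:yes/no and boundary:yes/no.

cycle:no boundary:no

n_0=10 n_1=40 n_2=56 n_3=20  [Z2]
∂1: piv[ab,ad,af,ah,ai,aj,ao,ar,at] rk=9  ker:bf,bh,bi,bj,bo,br,bt,dh,di,do,dr,dt,fi,fj,fo,fr,ft,hi,ho,hr,ht,ij,io,ir,it,jo,jr,jt,or,ot,rt
∂2: piv[abh,abi,abj,adi,ado,adr,adt,afi,aft,ahi,aho,aij,aio,air,ait,ajo,aor,aot,bfi,bfo,bhr,bio,bir,bit,bjr,bjt,brt,dho,dht,fjo,fjr] rk=31  ker:bhi,bij,bor,bot,dio,dir,dor,dot,fio,fit,fjt,for,frt,hio,hir,hit,hot,ijr,ijt,ior,iot,irt,jor,jrt,ort
∂3: piv[abhi,abij,adio,adir,ador,aior,aiot,bfio,bijr,bijt,bior,biot,birt,bjrt,bort,dhot,hiot] rk=17  ker:dior,ijrt,iort
∂2c = {a,d} + {a,r} + {d,i} + {d,o} + {d,r} + {i,o}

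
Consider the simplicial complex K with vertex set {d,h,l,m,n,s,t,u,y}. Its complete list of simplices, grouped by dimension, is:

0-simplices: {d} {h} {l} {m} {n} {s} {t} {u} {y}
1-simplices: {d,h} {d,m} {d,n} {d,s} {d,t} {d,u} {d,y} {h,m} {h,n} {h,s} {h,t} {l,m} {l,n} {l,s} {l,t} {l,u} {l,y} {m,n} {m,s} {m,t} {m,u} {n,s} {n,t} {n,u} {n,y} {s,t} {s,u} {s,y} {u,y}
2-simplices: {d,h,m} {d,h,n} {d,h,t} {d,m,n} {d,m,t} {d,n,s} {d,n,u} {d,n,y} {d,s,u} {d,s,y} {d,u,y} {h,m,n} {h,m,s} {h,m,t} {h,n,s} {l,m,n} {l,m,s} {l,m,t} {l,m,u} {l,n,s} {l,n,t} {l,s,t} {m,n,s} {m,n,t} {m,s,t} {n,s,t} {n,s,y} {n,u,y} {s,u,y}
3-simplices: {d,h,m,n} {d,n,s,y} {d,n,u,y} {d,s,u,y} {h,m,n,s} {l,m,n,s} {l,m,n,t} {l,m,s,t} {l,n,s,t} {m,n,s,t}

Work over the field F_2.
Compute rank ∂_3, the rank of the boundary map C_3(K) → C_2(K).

rank∂_3=9

n_0=9 n_1=29 n_2=29 n_3=10  [Z2]
∂1: piv[dh,dm,dn,ds,dt,du,dy,lm] rk=8  ker:hm,hn,hs,ht,ln,ls,lt,lu,ly,mn,ms,mt,mu,ns,nt,nu,ny,st,su,sy,uy
∂2: piv[dhm,dhn,dht,dmn,dmt,dns,dnu,dny,dsu,dsy,duy,hms,hns,lmn,lms,lmt,lmu,lnt,lst] rk=19  ker:hmn,hmt,lns,mns,mnt,mst,nst,nsy,nuy,suy
∂3: piv[dhmn,dnsy,dnuy,dsuy,hmns,lmns,lmnt,lmst,lnst] rk=9  ker:mnst
rk∂_3=9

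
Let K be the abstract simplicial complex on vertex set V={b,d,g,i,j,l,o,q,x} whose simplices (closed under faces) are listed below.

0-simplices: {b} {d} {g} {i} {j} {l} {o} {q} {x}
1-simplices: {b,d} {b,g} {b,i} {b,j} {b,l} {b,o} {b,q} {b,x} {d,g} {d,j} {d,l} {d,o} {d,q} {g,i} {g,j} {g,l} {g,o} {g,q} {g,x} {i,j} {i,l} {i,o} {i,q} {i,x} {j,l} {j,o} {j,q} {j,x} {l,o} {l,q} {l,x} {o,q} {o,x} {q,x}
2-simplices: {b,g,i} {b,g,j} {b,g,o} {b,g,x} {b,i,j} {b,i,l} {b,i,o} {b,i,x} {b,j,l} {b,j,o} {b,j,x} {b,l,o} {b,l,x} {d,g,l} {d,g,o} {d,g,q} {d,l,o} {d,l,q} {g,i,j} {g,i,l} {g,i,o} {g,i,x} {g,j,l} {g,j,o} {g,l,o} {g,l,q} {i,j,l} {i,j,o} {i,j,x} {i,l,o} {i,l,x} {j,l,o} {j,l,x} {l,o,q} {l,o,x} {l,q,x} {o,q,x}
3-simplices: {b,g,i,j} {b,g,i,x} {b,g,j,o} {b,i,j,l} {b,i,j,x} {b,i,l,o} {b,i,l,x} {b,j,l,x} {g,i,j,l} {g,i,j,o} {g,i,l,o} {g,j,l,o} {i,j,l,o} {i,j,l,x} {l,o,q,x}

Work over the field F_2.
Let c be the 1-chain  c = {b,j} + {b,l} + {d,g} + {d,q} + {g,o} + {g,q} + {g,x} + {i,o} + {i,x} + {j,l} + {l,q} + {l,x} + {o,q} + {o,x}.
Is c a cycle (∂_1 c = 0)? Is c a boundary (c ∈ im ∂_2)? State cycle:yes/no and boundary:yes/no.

cycle:yes boundary:yes

n_0=9 n_1=34 n_2=37 n_3=15  [Z2]
∂1: piv[bd,bg,bi,bj,bl,bo,bq,bx] rk=8  ker:dg,dj,dl,do,dq,gi,gj,gl,go,gq,gx,ij,il,io,iq,ix,jl,jo,jq,jx,lo,lq,lx,oq,ox,qx
∂2: piv[bgi,bgj,bgo,bgx,bij,bil,bio,bix,bjl,bjo,bjx,blo,blx,dgl,dgo,dgq,dlo,dlq,loq,lox,lqx] rk=21  ker:gij,gil,gio,gix,gjl,gjo,glo,glq,ijl,ijo,ijx,ilo,ilx,jlo,jlx,oqx
∂3: piv[bgij,bgix,bgjo,bijl,bijx,bilo,bilx,bjlx,gijl,gijo,gilo,gjlo,loqx] rk=13  ker:ijlo,ijlx
∂1c = 0
c vs im∂2: reduces to 0 ⇒ boundary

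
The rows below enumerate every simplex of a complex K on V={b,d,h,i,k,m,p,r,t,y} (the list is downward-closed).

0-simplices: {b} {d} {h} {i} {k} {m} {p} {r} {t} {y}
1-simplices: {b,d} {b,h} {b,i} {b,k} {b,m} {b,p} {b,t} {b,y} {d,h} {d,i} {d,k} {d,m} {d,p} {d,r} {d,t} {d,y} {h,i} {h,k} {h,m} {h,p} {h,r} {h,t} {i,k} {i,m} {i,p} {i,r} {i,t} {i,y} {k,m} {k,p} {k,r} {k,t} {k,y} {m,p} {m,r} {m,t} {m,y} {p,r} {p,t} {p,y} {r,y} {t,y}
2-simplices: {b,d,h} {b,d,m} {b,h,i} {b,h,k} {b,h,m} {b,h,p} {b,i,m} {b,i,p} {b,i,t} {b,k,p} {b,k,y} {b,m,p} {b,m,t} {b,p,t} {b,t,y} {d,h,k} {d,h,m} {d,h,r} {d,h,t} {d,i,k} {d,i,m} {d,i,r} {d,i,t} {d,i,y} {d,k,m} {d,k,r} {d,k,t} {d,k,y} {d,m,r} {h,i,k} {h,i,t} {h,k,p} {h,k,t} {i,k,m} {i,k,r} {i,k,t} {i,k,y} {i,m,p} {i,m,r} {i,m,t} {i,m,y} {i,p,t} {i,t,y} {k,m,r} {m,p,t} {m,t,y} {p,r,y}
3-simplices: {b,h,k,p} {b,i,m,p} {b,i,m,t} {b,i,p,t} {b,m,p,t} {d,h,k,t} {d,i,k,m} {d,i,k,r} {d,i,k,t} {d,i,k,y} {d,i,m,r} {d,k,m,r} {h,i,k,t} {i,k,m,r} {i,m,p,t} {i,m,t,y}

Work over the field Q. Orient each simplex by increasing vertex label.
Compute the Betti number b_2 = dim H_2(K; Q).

b_2=3

n_0=10 n_1=42 n_2=47 n_3=16  [Q]
∂1: piv[bd,bh,bi,bk,bm,bp,bt,by,dr] rk=9  ker:dh,di,dk,dm,dp,dt,dy,hi,hk,hm,hp,hr,ht,ik,im,ip,ir,it,iy,km,kp,kr,kt,ky,mp,mr,mt,my,pr,pt,py,ry,ty
∂2: piv[bdh,bdm,bhi,bhk,bhm,bhp,bim,bip,bit,bkp,bky,bmp,bmt,bpt,bty,dhk,dhr,dht,dik,dim,dir,dit,diy,dkm,dkr,dkt,dky,dmr,imy,pry] rk=30  ker:dhm,hik,hit,hkp,hkt,ikm,ikr,ikt,iky,imp,imr,imt,ipt,ity,kmr,mpt,mty
∂3: piv[bhkp,bimp,bimt,bipt,bmpt,dhkt,dikm,dikr,dikt,diky,dimr,dkmr,hikt,imty] rk=14  ker:ikmr,impt
b_2=(47−30)−14=3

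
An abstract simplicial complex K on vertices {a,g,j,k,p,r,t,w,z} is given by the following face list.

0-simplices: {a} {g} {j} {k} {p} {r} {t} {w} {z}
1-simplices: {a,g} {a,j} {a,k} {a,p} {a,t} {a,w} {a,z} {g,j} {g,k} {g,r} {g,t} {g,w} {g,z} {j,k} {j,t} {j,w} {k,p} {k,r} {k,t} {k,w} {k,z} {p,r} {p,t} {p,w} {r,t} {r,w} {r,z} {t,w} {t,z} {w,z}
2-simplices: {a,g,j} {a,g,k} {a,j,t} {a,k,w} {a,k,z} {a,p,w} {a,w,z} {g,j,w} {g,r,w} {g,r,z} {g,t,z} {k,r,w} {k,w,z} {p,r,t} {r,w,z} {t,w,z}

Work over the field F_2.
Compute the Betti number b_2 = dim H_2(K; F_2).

b_2=1

n_0=9 n_1=30 n_2=16  [Z2]
∂1: piv[ag,aj,ak,ap,at,aw,az,gr] rk=8  ker:gj,gk,gt,gw,gz,jk,jt,jw,kp,kr,kt,kw,kz,pr,pt,pw,rt,rw,rz,tw,tz,wz
∂2: piv[agj,agk,ajt,akw,akz,apw,awz,gjw,grw,grz,gtz,krw,prt,rwz,twz] rk=15  ker:kwz
b_2=(16−15)−0=1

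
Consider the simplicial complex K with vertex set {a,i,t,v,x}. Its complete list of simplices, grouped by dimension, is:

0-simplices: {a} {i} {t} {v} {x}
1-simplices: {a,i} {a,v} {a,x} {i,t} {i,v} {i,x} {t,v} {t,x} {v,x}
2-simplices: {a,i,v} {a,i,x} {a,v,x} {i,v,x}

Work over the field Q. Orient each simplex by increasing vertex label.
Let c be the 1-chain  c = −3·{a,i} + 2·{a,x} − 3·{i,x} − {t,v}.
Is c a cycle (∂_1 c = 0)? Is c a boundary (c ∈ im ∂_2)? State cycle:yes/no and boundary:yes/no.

n_0=5 n_1=9 n_2=4  [Q]
∂1: piv[ai,av,ax,it] rk=4  ker:iv,ix,tv,tx,vx
∂2: piv[aiv,aix,avx] rk=3  ker:ivx
∂1c = {a} + {t} − {v} − {x}

cycle:no boundary:no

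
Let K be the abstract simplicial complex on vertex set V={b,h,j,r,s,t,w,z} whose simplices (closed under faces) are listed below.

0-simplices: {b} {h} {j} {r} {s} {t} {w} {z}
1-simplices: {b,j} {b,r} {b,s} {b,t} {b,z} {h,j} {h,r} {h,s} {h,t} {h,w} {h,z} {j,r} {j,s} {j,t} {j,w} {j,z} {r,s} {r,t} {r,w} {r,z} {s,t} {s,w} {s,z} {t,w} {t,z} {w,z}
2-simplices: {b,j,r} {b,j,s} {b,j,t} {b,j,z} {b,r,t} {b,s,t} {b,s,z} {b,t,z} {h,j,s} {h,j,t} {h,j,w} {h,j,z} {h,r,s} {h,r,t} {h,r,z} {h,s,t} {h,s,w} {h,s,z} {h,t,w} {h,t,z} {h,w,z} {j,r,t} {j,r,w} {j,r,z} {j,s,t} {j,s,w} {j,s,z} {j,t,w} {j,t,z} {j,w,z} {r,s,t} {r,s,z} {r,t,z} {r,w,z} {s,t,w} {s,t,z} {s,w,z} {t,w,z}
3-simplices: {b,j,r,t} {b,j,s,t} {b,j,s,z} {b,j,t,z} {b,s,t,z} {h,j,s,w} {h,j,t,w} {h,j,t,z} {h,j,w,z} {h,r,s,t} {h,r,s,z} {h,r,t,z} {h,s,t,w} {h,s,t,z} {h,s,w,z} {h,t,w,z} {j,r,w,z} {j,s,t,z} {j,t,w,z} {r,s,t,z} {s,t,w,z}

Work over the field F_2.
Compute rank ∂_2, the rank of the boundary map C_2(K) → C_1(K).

rank∂_2=19

n_0=8 n_1=26 n_2=38 n_3=21  [Z2]
∂1: piv[bj,br,bs,bt,bz,hj,hw] rk=7  ker:hr,hs,ht,hz,jr,js,jt,jw,jz,rs,rt,rw,rz,st,sw,sz,tw,tz,wz
∂2: piv[bjr,bjs,bjt,bjz,brt,bst,bsz,btz,hjs,hjt,hjw,hjz,hrs,hrt,hrz,hsw,htw,hwz,jrw] rk=19  ker:hst,hsz,htz,jrt,jrz,jst,jsw,jsz,jtw,jtz,jwz,rst,rsz,rtz,rwz,stw,stz,swz,twz
∂3: piv[bjrt,bjst,bjsz,bjtz,bstz,hjsw,hjtw,hjtz,hjwz,hrst,hrsz,hrtz,hstw,hstz,hswz,htwz,jrwz] rk=17  ker:jstz,jtwz,rstz,stwz
rk∂_2=19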